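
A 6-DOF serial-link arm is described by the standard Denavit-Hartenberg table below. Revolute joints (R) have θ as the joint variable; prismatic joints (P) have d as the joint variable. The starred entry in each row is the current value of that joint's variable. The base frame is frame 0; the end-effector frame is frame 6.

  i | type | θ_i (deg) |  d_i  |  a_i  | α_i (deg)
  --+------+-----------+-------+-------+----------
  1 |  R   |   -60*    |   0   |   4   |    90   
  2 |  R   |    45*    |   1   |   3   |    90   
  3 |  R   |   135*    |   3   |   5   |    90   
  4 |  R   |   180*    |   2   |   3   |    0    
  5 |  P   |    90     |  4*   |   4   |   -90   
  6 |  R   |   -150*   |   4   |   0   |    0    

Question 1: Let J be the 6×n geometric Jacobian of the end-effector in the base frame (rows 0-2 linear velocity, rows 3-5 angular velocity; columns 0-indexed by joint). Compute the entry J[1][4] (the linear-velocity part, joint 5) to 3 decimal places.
prismatic axis z_4 = (-0.3624,-0.7866,0.5000)
J_v[:, 4] = z_4; J_ω[:, 4] = (0,0,0)
entry J[1][4] = -0.7866

-0.787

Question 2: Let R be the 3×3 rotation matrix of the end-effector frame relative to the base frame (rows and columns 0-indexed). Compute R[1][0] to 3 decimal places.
End-effector x-axis (col 0 of R) = (0.1250,-0.9236,-0.3624)
R[1][0] = -0.9236

-0.924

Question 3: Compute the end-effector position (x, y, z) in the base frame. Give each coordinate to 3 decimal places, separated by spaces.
after link 1: o_1 = (2.0000, -3.4641, 0.0000)
after link 2: o_2 = (2.1946, -5.8012, 2.1213)
after link 3: o_3 = (-1.0566, -7.2410, -2.5000)
after link 4: o_4 = (0.8058, -9.0525, -0.0000)
after link 5: o_5 = (-2.0579, -9.7493, 4.8284)
after link 6: o_6 = (-5.5074, -9.4315, 2.8284)

-5.507 -9.431 2.828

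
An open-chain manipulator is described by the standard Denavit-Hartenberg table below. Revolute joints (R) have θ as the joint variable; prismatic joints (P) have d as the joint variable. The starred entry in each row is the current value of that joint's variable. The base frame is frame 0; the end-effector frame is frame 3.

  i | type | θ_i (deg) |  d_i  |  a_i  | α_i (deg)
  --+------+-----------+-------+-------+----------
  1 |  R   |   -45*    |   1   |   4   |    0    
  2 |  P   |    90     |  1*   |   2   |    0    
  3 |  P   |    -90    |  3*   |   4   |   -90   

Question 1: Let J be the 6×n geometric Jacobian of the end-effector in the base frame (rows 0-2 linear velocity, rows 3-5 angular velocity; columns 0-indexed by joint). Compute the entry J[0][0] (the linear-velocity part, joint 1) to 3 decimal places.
4.243

axis z_0 = ẑ; lever o_n−o_0 = (7.0711,-4.2426,5.0000)
cross product → J_v[:, 0] = (4.2426,7.0711,-0.0000)
J_ω[:, 0] = z_0
entry J[0][0] = 4.2426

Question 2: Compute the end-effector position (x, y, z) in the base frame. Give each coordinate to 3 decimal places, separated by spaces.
7.071 -4.243 5.000

after link 1: o_1 = (2.8284, -2.8284, 1.0000)
after link 2: o_2 = (4.2426, -1.4142, 2.0000)
after link 3: o_3 = (7.0711, -4.2426, 5.0000)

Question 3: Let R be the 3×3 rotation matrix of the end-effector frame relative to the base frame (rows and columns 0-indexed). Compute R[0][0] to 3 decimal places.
End-effector x-axis (col 0 of R) = (0.7071,-0.7071,0.0000)
R[0][0] = 0.7071

0.707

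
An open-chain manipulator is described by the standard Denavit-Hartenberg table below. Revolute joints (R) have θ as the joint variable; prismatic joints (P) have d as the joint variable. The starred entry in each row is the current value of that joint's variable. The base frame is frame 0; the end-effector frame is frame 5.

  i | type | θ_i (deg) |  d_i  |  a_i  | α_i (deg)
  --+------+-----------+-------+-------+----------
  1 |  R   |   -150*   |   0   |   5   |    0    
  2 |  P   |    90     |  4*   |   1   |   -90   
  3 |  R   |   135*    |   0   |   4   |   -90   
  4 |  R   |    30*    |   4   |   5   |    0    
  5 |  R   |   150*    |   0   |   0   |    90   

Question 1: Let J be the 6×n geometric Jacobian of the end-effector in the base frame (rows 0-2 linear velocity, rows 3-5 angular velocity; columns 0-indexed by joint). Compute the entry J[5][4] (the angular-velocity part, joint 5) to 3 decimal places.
axis z_4 = (-0.3536,0.6124,0.7071); lever o_n−o_4 = (0.0000,0.0000,0.0000)
cross product → J_v[:, 4] = (0.0000,0.0000,-0.0000)
J_ω[:, 4] = z_4
entry J[5][4] = 0.7071

0.707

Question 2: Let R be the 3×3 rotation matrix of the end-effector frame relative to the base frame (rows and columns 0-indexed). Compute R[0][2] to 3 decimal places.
End-effector z-axis (col 2 of R) = (-0.8660,-0.5000,0.0000)
R[0][2] = -0.8660

-0.866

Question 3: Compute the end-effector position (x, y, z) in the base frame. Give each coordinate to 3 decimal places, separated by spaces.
after link 1: o_1 = (-4.3301, -2.5000, 0.0000)
after link 2: o_2 = (-3.8301, -3.3660, 4.0000)
after link 3: o_3 = (-5.2443, -0.9165, 1.1716)
after link 4: o_4 = (-10.3545, 2.9346, 0.9381)
after link 5: o_5 = (-10.3545, 2.9346, 0.9381)

-10.355 2.935 0.938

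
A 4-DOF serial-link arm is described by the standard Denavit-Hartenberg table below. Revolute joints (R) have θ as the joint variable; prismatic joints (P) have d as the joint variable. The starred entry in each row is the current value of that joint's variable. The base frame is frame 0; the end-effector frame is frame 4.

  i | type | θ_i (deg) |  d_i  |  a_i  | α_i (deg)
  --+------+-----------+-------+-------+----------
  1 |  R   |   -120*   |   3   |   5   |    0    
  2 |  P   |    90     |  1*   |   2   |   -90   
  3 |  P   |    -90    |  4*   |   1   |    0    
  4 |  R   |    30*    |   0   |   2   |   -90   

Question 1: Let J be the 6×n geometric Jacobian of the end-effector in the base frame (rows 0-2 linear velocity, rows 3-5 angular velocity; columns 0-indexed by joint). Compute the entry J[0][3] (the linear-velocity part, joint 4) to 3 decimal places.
axis z_3 = (0.5000,0.8660,0.0000); lever o_n−o_3 = (0.8660,-0.5000,1.7321)
cross product → J_v[:, 3] = (1.5000,-0.8660,-1.0000)
J_ω[:, 3] = z_3
entry J[0][3] = 1.5000

1.500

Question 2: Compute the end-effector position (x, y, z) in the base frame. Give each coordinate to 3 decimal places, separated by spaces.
after link 1: o_1 = (-2.5000, -4.3301, 3.0000)
after link 2: o_2 = (-0.7679, -5.3301, 4.0000)
after link 3: o_3 = (1.2321, -1.8660, 5.0000)
after link 4: o_4 = (2.0981, -2.3660, 6.7321)

2.098 -2.366 6.732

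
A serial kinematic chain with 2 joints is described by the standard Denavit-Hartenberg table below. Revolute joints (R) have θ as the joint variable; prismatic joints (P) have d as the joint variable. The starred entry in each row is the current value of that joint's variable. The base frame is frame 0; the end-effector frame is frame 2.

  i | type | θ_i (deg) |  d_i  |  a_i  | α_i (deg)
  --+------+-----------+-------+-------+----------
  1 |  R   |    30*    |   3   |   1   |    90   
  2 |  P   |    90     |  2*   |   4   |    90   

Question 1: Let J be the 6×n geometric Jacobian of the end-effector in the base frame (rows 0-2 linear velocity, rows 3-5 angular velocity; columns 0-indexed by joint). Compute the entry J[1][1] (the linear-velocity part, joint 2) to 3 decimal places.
-0.866

prismatic axis z_1 = (0.5000,-0.8660,0.0000)
J_v[:, 1] = z_1; J_ω[:, 1] = (0,0,0)
entry J[1][1] = -0.8660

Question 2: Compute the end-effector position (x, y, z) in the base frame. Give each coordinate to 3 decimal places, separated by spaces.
1.866 -1.232 7.000

after link 1: o_1 = (0.8660, 0.5000, 3.0000)
after link 2: o_2 = (1.8660, -1.2321, 7.0000)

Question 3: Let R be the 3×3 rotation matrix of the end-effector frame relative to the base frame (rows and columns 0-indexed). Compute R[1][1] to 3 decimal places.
-0.866

End-effector y-axis (col 1 of R) = (0.5000,-0.8660,0.0000)
R[1][1] = -0.8660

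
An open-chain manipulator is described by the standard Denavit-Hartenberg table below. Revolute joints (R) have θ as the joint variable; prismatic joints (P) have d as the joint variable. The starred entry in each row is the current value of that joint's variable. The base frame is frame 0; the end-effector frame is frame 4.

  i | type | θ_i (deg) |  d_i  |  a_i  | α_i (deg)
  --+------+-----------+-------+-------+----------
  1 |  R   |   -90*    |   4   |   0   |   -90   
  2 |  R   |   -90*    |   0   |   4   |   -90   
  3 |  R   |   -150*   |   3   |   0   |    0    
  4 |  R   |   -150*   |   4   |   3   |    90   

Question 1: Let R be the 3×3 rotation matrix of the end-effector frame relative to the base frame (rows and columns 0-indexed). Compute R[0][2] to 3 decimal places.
0.500

End-effector z-axis (col 2 of R) = (0.5000,-0.0000,0.8660)
R[0][2] = 0.5000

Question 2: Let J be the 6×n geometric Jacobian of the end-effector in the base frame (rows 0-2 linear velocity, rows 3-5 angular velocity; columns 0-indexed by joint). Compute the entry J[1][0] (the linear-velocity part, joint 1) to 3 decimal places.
axis z_0 = ẑ; lever o_n−o_0 = (-2.5981,-7.0000,9.5000)
cross product → J_v[:, 0] = (7.0000,-2.5981,0.0000)
J_ω[:, 0] = z_0
entry J[1][0] = -2.5981

-2.598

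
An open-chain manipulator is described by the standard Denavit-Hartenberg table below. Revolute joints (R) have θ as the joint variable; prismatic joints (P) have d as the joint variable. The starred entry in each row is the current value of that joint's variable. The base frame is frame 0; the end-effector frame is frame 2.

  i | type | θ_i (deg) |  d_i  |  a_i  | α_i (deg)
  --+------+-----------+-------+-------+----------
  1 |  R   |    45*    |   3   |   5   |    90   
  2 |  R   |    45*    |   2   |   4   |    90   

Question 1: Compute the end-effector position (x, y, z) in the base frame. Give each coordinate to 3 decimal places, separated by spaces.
after link 1: o_1 = (3.5355, 3.5355, 3.0000)
after link 2: o_2 = (6.9497, 4.1213, 5.8284)

6.950 4.121 5.828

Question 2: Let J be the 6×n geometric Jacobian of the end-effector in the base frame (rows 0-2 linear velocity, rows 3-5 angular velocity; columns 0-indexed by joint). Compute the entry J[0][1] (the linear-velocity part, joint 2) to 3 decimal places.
-2.000

axis z_1 = (0.7071,-0.7071,0.0000); lever o_n−o_1 = (3.4142,0.5858,2.8284)
cross product → J_v[:, 1] = (-2.0000,-2.0000,2.8284)
J_ω[:, 1] = z_1
entry J[0][1] = -2.0000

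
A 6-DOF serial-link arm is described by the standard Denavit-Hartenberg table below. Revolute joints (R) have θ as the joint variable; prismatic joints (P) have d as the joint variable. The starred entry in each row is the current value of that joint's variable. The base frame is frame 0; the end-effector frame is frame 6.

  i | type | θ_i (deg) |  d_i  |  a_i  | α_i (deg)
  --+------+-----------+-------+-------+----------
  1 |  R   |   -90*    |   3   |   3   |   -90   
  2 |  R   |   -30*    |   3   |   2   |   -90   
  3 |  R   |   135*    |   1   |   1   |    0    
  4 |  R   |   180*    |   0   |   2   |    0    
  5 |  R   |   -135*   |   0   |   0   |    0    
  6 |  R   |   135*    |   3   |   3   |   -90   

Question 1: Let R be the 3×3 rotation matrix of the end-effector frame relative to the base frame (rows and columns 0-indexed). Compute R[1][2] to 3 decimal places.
-0.612

End-effector z-axis (col 2 of R) = (-0.7071,-0.6124,0.3536)
R[1][2] = -0.6124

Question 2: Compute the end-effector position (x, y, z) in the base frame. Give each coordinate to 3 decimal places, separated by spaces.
after link 1: o_1 = (0.0000, -3.0000, 3.0000)
after link 2: o_2 = (3.0000, -4.7321, 4.0000)
after link 3: o_3 = (2.2929, -4.6197, 2.7804)
after link 4: o_4 = (3.7071, -5.8444, 3.4875)
after link 5: o_5 = (3.7071, -5.8444, 3.4875)
after link 6: o_6 = (5.8284, -9.1815, 1.9501)

5.828 -9.182 1.950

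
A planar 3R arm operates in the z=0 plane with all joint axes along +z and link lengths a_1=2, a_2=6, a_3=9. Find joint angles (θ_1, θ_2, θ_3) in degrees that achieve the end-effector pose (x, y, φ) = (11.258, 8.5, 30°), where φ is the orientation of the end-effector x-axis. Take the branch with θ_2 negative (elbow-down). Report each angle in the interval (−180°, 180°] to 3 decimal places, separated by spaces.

150.009 -120.006 -0.003

wrist centre = target − a_3·(cos φ, sin φ) = (3.4638, 4.0000)
cos θ_2 = (27.9977−2²−6²)/(2·2·6) = -0.5001; θ_2 = -120.0063° (elbow-down)
β = atan2(4.0000,3.4638) = 49.1093°; ψ = atan2(-5.1958,-1.0006) = -100.9002°
θ_1 = β − ψ = 150.0095°
θ_3 = φ − θ_1 − θ_2 = -0.0032° (wrapped to (-180°,180°])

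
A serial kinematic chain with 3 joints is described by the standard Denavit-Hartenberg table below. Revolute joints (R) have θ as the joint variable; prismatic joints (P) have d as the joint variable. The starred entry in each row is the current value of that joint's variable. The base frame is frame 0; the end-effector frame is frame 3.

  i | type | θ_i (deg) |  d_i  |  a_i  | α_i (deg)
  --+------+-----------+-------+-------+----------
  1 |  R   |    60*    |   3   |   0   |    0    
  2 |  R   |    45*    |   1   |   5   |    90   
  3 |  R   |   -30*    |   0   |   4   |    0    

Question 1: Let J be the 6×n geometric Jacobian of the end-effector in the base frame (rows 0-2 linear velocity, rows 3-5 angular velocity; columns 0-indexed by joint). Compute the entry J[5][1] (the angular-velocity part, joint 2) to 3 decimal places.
axis z_1 = (0.0000,0.0000,1.0000); lever o_n−o_1 = (-2.1907,8.1757,-1.0000)
cross product → J_v[:, 1] = (-8.1757,-2.1907,0.0000)
J_ω[:, 1] = z_1
entry J[5][1] = 1.0000

1.000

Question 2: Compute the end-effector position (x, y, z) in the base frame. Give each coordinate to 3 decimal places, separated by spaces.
after link 1: o_1 = (0.0000, 0.0000, 3.0000)
after link 2: o_2 = (-1.2941, 4.8296, 4.0000)
after link 3: o_3 = (-2.1907, 8.1757, 2.0000)

-2.191 8.176 2.000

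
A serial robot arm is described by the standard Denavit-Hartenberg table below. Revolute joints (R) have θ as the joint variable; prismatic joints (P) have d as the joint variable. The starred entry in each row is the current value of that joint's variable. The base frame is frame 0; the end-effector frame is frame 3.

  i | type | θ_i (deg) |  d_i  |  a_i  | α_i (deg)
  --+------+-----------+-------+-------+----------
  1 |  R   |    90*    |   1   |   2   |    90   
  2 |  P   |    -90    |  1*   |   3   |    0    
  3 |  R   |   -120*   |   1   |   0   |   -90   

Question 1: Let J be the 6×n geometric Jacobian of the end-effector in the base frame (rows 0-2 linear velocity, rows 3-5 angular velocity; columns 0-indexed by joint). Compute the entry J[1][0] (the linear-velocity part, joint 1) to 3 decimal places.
axis z_0 = ẑ; lever o_n−o_0 = (2.0000,2.0000,-2.0000)
cross product → J_v[:, 0] = (-2.0000,2.0000,0.0000)
J_ω[:, 0] = z_0
entry J[1][0] = 2.0000

2.000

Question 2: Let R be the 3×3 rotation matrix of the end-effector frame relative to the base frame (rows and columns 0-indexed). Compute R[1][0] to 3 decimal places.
End-effector x-axis (col 0 of R) = (-0.0000,-0.8660,0.5000)
R[1][0] = -0.8660

-0.866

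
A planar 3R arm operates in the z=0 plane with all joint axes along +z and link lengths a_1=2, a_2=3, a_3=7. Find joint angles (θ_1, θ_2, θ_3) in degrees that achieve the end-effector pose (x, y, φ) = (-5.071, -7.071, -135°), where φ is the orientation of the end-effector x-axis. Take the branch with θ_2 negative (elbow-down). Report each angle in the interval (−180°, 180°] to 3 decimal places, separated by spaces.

0.004 -135.002 -0.002

wrist centre = target − a_3·(cos φ, sin φ) = (-0.1213, -2.1213)
cos θ_2 = (4.5144−2²−3²)/(2·2·3) = -0.7071; θ_2 = -135.0021° (elbow-down)
β = atan2(-2.1213,-0.1213) = -93.2715°; ψ = atan2(-2.1212,-0.1214) = -93.2754°
θ_1 = β − ψ = 0.0039°
θ_3 = φ − θ_1 − θ_2 = -0.0018° (wrapped to (-180°,180°])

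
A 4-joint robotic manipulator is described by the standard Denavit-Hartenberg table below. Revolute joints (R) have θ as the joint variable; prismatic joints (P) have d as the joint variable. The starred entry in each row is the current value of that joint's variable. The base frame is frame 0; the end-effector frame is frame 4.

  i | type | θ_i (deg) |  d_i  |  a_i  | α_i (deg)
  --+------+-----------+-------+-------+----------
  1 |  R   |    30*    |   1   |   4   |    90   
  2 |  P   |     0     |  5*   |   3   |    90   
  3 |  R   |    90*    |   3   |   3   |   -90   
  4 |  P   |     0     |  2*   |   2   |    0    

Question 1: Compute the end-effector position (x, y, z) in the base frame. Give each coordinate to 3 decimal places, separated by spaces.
9.330 -6.160 -2.000

after link 1: o_1 = (3.4641, 2.0000, 1.0000)
after link 2: o_2 = (8.5622, -0.8301, 1.0000)
after link 3: o_3 = (10.0622, -3.4282, -2.0000)
after link 4: o_4 = (9.3301, -6.1603, -2.0000)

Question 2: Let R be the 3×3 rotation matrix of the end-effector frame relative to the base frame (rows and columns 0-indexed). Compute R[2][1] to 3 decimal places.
End-effector y-axis (col 1 of R) = (-0.0000,0.0000,1.0000)
R[2][1] = 1.0000

1.000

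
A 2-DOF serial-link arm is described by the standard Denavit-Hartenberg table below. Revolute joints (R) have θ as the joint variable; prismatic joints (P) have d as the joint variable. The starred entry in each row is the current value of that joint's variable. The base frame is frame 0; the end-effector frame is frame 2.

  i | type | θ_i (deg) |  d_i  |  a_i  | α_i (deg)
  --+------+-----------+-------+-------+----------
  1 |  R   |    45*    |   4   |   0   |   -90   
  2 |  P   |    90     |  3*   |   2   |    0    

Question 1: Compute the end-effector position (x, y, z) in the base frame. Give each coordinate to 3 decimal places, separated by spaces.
-2.121 2.121 2.000

after link 1: o_1 = (0.0000, 0.0000, 4.0000)
after link 2: o_2 = (-2.1213, 2.1213, 2.0000)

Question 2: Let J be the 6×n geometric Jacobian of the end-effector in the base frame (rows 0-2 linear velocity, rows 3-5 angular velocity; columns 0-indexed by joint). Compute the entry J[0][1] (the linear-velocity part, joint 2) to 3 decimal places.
prismatic axis z_1 = (-0.7071,0.7071,0.0000)
J_v[:, 1] = z_1; J_ω[:, 1] = (0,0,0)
entry J[0][1] = -0.7071

-0.707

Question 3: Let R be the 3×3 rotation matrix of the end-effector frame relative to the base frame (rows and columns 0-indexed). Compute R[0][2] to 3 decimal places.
-0.707

End-effector z-axis (col 2 of R) = (-0.7071,0.7071,0.0000)
R[0][2] = -0.7071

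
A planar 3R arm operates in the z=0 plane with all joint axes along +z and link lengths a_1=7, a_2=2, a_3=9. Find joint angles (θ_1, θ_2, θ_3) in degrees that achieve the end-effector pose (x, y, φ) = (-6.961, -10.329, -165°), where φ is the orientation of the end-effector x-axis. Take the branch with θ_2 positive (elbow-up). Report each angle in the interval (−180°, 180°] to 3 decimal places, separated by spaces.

-89.999 60.012 -135.012

wrist centre = target − a_3·(cos φ, sin φ) = (1.7323, -7.9996)
cos θ_2 = (66.9950−7²−2²)/(2·7·2) = 0.4998; θ_2 = 60.0117° (elbow-up)
β = atan2(-7.9996,1.7323) = -77.7812°; ψ = atan2(1.7323,7.9996) = 12.2183°
θ_1 = β − ψ = -89.9994°
θ_3 = φ − θ_1 − θ_2 = -135.0123° (wrapped to (-180°,180°])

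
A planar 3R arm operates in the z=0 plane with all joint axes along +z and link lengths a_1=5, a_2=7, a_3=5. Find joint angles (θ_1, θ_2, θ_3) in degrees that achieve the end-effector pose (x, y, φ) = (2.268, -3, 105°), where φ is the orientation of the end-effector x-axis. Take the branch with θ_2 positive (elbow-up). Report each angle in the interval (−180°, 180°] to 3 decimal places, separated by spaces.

-120.004 90.007 134.997

wrist centre = target − a_3·(cos φ, sin φ) = (3.5621, -7.8296)
cos θ_2 = (73.9916−5²−7²)/(2·5·7) = -0.0001; θ_2 = 90.0069° (elbow-up)
β = atan2(-7.8296,3.5621) = -65.5368°; ψ = atan2(7.0000,4.9992) = 54.4669°
θ_1 = β − ψ = -120.0037°
θ_3 = φ − θ_1 − θ_2 = 134.9968° (wrapped to (-180°,180°])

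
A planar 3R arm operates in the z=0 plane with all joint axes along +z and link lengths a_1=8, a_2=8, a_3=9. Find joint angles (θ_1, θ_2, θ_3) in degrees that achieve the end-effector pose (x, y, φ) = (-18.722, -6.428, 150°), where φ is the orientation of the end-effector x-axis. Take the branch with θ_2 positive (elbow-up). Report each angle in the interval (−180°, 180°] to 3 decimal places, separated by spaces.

-150.006 30.012 -90.007

wrist centre = target − a_3·(cos φ, sin φ) = (-10.9278, -10.9280)
cos θ_2 = (238.8374−8²−8²)/(2·8·8) = 0.8659; θ_2 = 30.0124° (elbow-up)
β = atan2(-10.9280,-10.9278) = -134.9994°; ψ = atan2(4.0015,14.9273) = 15.0062°
θ_1 = β − ψ = -150.0056°
θ_3 = φ − θ_1 − θ_2 = -90.0068° (wrapped to (-180°,180°])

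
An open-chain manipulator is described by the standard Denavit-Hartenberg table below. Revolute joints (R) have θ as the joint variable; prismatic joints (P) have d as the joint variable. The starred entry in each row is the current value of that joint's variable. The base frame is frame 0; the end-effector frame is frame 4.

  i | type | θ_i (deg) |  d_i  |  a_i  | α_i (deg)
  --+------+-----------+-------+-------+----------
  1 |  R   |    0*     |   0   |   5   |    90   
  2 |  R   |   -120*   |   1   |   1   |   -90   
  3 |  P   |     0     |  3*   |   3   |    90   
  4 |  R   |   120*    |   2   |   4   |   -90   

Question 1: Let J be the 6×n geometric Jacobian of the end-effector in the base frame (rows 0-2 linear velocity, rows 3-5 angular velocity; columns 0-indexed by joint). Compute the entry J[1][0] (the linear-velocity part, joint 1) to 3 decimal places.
axis z_0 = ẑ; lever o_n−o_0 = (9.5981,-3.0000,-4.9641)
cross product → J_v[:, 0] = (3.0000,9.5981,-0.0000)
J_ω[:, 0] = z_0
entry J[1][0] = 9.5981

9.598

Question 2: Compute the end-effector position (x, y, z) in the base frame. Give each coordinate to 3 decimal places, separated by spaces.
after link 1: o_1 = (5.0000, 0.0000, 0.0000)
after link 2: o_2 = (4.5000, -1.0000, -0.8660)
after link 3: o_3 = (5.5981, -1.0000, -4.9641)
after link 4: o_4 = (9.5981, -3.0000, -4.9641)

9.598 -3.000 -4.964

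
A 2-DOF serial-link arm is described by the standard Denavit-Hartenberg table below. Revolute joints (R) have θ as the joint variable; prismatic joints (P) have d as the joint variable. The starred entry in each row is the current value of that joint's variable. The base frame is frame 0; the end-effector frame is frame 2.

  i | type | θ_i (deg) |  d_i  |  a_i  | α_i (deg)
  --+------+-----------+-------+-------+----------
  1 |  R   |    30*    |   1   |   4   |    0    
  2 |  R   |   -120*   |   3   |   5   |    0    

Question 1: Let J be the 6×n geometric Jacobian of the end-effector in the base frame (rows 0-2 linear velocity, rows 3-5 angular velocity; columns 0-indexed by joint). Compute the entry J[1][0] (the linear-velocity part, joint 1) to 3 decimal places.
3.464

axis z_0 = ẑ; lever o_n−o_0 = (3.4641,-3.0000,4.0000)
cross product → J_v[:, 0] = (3.0000,3.4641,-0.0000)
J_ω[:, 0] = z_0
entry J[1][0] = 3.4641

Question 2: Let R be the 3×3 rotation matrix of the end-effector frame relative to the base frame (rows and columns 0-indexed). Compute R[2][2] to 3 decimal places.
End-effector z-axis (col 2 of R) = (0.0000,0.0000,1.0000)
R[2][2] = 1.0000

1.000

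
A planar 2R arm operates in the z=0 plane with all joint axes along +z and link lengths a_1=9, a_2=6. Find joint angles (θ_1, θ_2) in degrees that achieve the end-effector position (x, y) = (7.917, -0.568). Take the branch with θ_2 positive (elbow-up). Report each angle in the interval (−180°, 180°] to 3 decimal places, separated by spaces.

cos θ_2 = (63.0015−9²−6²)/(2·9·6) = -0.5000; θ_2 = 119.9991° (elbow-up)
β = atan2(-0.5680,7.9170) = -4.1036°; ψ = atan2(5.1962,6.0001) = 40.8933°
θ_1 = β − ψ = -44.9969°

-44.997 119.999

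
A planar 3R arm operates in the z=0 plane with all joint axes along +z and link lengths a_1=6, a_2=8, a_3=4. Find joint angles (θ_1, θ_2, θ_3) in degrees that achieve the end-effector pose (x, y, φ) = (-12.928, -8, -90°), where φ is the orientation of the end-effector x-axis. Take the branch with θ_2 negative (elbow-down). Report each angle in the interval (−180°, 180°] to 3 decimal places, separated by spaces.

-145.612 -30.006 85.618

wrist centre = target − a_3·(cos φ, sin φ) = (-12.9280, -4.0000)
cos θ_2 = (183.1332−6²−8²)/(2·6·8) = 0.8660; θ_2 = -30.0063° (elbow-down)
β = atan2(-4.0000,-12.9280) = -162.8076°; ψ = atan2(-4.0008,12.9278) = -17.1957°
θ_1 = β − ψ = -145.6119°
θ_3 = φ − θ_1 − θ_2 = 85.6182° (wrapped to (-180°,180°])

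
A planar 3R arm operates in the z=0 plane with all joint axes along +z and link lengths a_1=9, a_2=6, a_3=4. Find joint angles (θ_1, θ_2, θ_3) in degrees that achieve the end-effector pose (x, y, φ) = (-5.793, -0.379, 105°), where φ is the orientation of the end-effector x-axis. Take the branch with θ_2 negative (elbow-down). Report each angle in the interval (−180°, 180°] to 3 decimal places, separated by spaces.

wrist centre = target − a_3·(cos φ, sin φ) = (-4.7577, -4.2427)
cos θ_2 = (40.6365−9²−6²)/(2·9·6) = -0.7071; θ_2 = -134.9970° (elbow-down)
β = atan2(-4.2427,-4.7577) = -138.2750°; ψ = atan2(-4.2429,4.7576) = -41.7269°
θ_1 = β − ψ = -96.5481°
θ_3 = φ − θ_1 − θ_2 = -23.4549° (wrapped to (-180°,180°])

-96.548 -134.997 -23.455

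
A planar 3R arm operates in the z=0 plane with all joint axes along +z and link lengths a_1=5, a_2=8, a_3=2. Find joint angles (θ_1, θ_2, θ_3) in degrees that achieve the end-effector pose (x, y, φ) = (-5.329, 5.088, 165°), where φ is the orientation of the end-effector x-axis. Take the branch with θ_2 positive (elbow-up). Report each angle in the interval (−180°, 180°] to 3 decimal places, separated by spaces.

29.997 135.003 0.000

wrist centre = target − a_3·(cos φ, sin φ) = (-3.3971, 4.5704)
cos θ_2 = (32.4288−5²−8²)/(2·5·8) = -0.7071; θ_2 = 135.0027° (elbow-up)
β = atan2(4.5704,-3.3971) = 126.6234°; ψ = atan2(5.6566,-0.6571) = 96.6263°
θ_1 = β − ψ = 29.9971°
θ_3 = φ − θ_1 − θ_2 = 0.0002° (wrapped to (-180°,180°])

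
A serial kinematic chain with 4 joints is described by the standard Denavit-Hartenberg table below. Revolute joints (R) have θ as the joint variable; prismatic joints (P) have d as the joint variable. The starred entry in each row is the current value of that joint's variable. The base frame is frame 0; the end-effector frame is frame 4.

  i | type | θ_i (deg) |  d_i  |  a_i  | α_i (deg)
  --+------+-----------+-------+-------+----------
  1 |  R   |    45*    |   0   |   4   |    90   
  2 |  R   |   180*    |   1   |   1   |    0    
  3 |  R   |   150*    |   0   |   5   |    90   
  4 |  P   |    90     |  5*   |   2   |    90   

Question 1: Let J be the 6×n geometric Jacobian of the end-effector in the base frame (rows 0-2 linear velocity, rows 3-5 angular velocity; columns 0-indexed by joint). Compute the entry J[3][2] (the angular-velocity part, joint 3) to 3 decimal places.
0.707

axis z_2 = (0.7071,-0.7071,0.0000); lever o_n−o_2 = (2.7083,-0.1201,-6.8301)
cross product → J_v[:, 2] = (4.8296,4.8296,1.8301)
J_ω[:, 2] = z_2
entry J[3][2] = 0.7071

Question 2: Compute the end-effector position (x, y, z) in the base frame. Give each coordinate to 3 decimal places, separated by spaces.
after link 1: o_1 = (2.8284, 2.8284, 0.0000)
after link 2: o_2 = (2.8284, 1.4142, 0.0000)
after link 3: o_3 = (5.8903, 4.4761, -2.5000)
after link 4: o_4 = (5.5367, 1.2941, -6.8301)

5.537 1.294 -6.830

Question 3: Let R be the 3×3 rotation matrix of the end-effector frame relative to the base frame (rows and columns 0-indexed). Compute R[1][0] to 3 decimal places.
End-effector x-axis (col 0 of R) = (0.7071,-0.7071,0.0000)
R[1][0] = -0.7071

-0.707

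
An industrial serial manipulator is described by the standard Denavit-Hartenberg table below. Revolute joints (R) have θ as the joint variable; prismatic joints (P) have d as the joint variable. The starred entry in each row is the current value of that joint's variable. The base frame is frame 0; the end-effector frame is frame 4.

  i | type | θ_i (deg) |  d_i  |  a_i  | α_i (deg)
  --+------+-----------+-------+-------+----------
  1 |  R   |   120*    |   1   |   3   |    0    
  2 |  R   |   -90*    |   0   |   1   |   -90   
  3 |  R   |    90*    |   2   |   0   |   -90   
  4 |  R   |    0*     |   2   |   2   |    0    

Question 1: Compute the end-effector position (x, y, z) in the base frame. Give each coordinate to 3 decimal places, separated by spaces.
-3.366 3.830 -1.000

after link 1: o_1 = (-1.5000, 2.5981, 1.0000)
after link 2: o_2 = (-0.6340, 3.0981, 1.0000)
after link 3: o_3 = (-1.6340, 4.8301, 1.0000)
after link 4: o_4 = (-3.3660, 3.8301, -1.0000)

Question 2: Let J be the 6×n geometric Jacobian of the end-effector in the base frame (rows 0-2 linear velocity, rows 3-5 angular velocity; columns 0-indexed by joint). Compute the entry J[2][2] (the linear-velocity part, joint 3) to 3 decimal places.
axis z_2 = (-0.5000,0.8660,0.0000); lever o_n−o_2 = (-2.7321,0.7321,-2.0000)
cross product → J_v[:, 2] = (-1.7321,-1.0000,2.0000)
J_ω[:, 2] = z_2
entry J[2][2] = 2.0000

2.000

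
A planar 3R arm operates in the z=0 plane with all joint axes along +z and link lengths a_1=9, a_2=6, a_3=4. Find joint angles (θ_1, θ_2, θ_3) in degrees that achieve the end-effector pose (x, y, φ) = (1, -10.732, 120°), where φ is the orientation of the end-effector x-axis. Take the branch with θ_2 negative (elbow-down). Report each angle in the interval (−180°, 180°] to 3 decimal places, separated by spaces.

-66.134 -30.002 -143.864

wrist centre = target − a_3·(cos φ, sin φ) = (3.0000, -14.1961)
cos θ_2 = (210.5293−9²−6²)/(2·9·6) = 0.8660; θ_2 = -30.0015° (elbow-down)
β = atan2(-14.1961,3.0000) = -78.0675°; ψ = atan2(-3.0001,14.1961) = -11.9331°
θ_1 = β − ψ = -66.1344°
θ_3 = φ − θ_1 − θ_2 = -143.8640° (wrapped to (-180°,180°])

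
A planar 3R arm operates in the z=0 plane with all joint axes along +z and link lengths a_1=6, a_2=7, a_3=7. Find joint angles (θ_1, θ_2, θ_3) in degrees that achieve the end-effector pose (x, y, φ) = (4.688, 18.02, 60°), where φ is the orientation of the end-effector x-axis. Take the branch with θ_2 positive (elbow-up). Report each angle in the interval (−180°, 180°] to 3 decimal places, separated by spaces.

60.003 44.996 -45.000

wrist centre = target − a_3·(cos φ, sin φ) = (1.1880, 11.9578)
cos θ_2 = (144.4009−6²−7²)/(2·6·7) = 0.7072; θ_2 = 44.9963° (elbow-up)
β = atan2(11.9578,1.1880) = 84.3263°; ψ = atan2(4.9494,10.9501) = 24.3229°
θ_1 = β − ψ = 60.0034°
θ_3 = φ − θ_1 − θ_2 = -44.9996° (wrapped to (-180°,180°])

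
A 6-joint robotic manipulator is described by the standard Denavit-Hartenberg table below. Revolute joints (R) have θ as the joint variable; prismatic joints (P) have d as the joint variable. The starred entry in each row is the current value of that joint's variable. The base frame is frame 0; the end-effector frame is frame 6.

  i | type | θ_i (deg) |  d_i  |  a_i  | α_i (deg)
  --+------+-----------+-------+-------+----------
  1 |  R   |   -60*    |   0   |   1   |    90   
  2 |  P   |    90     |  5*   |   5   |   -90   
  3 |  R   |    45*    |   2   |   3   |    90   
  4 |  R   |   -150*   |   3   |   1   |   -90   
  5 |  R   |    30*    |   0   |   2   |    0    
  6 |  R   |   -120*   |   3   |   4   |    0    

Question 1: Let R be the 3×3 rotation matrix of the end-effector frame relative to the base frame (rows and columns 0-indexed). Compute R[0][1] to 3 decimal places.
End-effector y-axis (col 1 of R) = (-0.2803,-0.7392,-0.6124)
R[0][1] = -0.2803

-0.280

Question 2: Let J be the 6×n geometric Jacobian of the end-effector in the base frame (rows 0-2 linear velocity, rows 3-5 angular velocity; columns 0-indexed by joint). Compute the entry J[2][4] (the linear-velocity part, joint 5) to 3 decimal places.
-3.062

axis z_4 = (0.7392,-0.5732,0.3536); lever o_n−o_4 = (-0.1051,-4.0607,2.1213)
cross product → J_v[:, 4] = (0.2197,-1.6052,-3.0619)
J_ω[:, 4] = z_4
entry J[2][4] = -3.0619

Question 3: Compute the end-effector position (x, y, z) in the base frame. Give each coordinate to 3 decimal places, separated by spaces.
after link 1: o_1 = (0.5000, -0.8660, 0.0000)
after link 2: o_2 = (-3.8301, -3.3660, 5.0000)
after link 3: o_3 = (-2.9930, -0.5733, 7.1213)
after link 4: o_4 = (-5.1105, -2.3732, 8.6303)
after link 5: o_5 = (-4.9836, -3.3000, 6.8625)
after link 6: o_6 = (-5.2155, -6.4338, 10.7516)

-5.216 -6.434 10.752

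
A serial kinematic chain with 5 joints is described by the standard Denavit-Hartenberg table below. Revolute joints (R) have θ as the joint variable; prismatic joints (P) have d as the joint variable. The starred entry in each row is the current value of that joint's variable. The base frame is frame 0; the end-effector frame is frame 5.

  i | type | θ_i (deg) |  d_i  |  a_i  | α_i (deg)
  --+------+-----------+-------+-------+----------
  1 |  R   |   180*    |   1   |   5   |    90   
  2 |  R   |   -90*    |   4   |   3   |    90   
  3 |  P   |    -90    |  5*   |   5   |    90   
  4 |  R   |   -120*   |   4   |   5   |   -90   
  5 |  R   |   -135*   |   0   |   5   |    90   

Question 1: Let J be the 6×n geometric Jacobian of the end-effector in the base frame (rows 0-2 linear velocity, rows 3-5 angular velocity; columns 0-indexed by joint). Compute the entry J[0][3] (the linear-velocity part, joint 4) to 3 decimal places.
-0.732

axis z_3 = (0.0000,-0.0000,1.0000); lever o_n−o_3 = (-1.2683,0.7322,7.5355)
cross product → J_v[:, 3] = (-0.7322,-1.2683,-0.0000)
J_ω[:, 3] = z_3
entry J[0][3] = -0.7322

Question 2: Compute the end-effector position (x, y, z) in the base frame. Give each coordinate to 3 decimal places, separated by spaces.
after link 1: o_1 = (-5.0000, 0.0000, 1.0000)
after link 2: o_2 = (-5.0000, 4.0000, -2.0000)
after link 3: o_3 = (-0.0000, -1.0000, -2.0000)
after link 4: o_4 = (-4.3301, 1.5000, 2.0000)
after link 5: o_5 = (-1.2683, -0.2678, 5.5355)

-1.268 -0.268 5.536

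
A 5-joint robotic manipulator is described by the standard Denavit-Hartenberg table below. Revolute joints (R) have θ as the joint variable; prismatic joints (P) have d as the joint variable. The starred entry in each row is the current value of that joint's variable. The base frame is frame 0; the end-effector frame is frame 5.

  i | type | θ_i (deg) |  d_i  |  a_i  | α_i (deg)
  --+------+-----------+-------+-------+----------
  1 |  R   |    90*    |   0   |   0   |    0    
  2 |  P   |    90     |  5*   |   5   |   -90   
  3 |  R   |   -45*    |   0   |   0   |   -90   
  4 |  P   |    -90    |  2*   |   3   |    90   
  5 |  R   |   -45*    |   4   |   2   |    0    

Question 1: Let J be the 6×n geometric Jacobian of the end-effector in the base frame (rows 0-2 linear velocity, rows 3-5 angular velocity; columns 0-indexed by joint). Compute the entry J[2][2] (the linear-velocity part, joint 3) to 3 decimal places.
2.414

axis z_2 = (-0.0000,-1.0000,0.0000); lever o_n−o_2 = (2.4142,-4.4142,-3.2426)
cross product → J_v[:, 2] = (3.2426,-0.0000,2.4142)
J_ω[:, 2] = z_2
entry J[2][2] = 2.4142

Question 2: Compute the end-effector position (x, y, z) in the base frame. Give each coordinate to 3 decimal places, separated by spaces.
after link 1: o_1 = (0.0000, 0.0000, 0.0000)
after link 2: o_2 = (-5.0000, 0.0000, 5.0000)
after link 3: o_3 = (-5.0000, 0.0000, 5.0000)
after link 4: o_4 = (-6.4142, -3.0000, 3.5858)
after link 5: o_5 = (-2.5858, -4.4142, 1.7574)

-2.586 -4.414 1.757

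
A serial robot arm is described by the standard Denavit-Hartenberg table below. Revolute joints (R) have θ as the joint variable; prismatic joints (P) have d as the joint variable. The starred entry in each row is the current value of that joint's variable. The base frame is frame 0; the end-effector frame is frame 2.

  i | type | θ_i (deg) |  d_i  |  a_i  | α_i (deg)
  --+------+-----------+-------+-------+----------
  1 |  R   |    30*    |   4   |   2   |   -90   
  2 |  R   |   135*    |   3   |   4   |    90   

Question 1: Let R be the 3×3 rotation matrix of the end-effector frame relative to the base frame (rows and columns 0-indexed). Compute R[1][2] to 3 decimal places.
End-effector z-axis (col 2 of R) = (0.6124,0.3536,-0.7071)
R[1][2] = 0.3536

0.354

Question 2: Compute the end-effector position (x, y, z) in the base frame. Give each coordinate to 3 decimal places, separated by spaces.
after link 1: o_1 = (1.7321, 1.0000, 4.0000)
after link 2: o_2 = (-2.2174, 2.1839, 1.1716)

-2.217 2.184 1.172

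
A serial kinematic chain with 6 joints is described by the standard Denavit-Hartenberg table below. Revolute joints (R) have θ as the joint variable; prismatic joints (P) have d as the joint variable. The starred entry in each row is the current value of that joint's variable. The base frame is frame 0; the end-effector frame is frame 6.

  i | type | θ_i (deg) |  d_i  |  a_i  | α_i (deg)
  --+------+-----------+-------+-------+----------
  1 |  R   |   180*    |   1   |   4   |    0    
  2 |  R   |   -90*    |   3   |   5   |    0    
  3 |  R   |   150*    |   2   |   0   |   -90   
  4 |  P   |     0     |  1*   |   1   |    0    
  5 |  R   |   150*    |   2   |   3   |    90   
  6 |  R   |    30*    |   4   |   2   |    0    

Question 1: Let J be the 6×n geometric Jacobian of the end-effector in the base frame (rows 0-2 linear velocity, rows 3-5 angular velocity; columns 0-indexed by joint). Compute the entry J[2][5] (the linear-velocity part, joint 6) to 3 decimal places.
0.500

axis z_5 = (-0.2500,-0.4330,-0.8660); lever o_n−o_5 = (0.6160,-0.9330,-4.3301)
cross product → J_v[:, 5] = (1.0670,-1.6160,0.5000)
J_ω[:, 5] = z_5
entry J[2][5] = 0.5000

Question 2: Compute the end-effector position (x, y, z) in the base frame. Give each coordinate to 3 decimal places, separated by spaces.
after link 1: o_1 = (-4.0000, 0.0000, 1.0000)
after link 2: o_2 = (-4.0000, 5.0000, 4.0000)
after link 3: o_3 = (-4.0000, 5.0000, 6.0000)
after link 4: o_4 = (-3.6340, 3.6340, 6.0000)
after link 5: o_5 = (-0.6029, 4.8840, 4.5000)
after link 6: o_6 = (0.0131, 3.9510, 0.1699)

0.013 3.951 0.170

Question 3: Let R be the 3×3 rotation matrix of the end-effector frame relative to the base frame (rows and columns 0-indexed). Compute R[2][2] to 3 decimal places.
-0.866

End-effector z-axis (col 2 of R) = (-0.2500,-0.4330,-0.8660)
R[2][2] = -0.8660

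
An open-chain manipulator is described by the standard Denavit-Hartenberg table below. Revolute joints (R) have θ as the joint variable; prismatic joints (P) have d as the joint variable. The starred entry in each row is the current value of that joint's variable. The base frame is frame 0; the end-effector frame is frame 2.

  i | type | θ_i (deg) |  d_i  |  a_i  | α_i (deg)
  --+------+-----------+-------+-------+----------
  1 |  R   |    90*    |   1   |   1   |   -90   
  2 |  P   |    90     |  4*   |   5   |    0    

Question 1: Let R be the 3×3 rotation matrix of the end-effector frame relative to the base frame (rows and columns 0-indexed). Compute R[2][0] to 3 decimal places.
End-effector x-axis (col 0 of R) = (-0.0000,0.0000,-1.0000)
R[2][0] = -1.0000

-1.000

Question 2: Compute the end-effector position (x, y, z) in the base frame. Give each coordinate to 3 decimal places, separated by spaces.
-4.000 1.000 -4.000

after link 1: o_1 = (0.0000, 1.0000, 1.0000)
after link 2: o_2 = (-4.0000, 1.0000, -4.0000)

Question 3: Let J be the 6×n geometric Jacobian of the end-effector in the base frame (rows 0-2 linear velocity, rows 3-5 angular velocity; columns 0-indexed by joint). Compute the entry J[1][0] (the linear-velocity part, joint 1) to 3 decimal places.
-4.000

axis z_0 = ẑ; lever o_n−o_0 = (-4.0000,1.0000,-4.0000)
cross product → J_v[:, 0] = (-1.0000,-4.0000,0.0000)
J_ω[:, 0] = z_0
entry J[1][0] = -4.0000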